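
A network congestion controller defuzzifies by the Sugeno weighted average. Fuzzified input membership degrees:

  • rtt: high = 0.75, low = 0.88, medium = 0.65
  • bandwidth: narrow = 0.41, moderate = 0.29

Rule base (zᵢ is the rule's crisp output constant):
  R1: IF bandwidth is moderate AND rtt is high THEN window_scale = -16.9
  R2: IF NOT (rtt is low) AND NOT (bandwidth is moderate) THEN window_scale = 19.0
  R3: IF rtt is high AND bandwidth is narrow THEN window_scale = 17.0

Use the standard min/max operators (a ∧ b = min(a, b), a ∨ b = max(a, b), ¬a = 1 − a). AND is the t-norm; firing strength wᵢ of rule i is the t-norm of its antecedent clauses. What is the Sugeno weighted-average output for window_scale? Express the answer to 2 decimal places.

5.30

R1 (z=-16.9): moderate=0.29, high=0.75; AND[min(a, b)] → w = 0.29
R2 (z=19.0): ¬low=1−0.88=0.12, ¬moderate=1−0.29=0.71; AND[min(a, b)] → w = 0.12
R3 (z=17.0): high=0.75, narrow=0.41; AND[min(a, b)] → w = 0.41
Weighted average = (0.29·-16.9 + 0.12·19.0 + 0.41·17.0) / (0.29 + 0.12 + 0.41)
  = 4.3490 / 0.8200 = 5.30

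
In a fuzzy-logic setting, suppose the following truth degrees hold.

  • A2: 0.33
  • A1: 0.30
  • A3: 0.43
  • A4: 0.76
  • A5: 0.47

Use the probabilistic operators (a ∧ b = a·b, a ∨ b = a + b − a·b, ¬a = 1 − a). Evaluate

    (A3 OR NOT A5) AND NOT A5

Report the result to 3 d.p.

0.388

NOT A5 = 1 − 0.4700 = 0.5300
A3 OR NOT A5 = a + b − a·b on (0.4300, 0.5300) = 0.7321
NOT A5 = 1 − 0.4700 = 0.5300
(A3 OR NOT A5) AND NOT A5 = a·b on (0.7321, 0.5300) = 0.3880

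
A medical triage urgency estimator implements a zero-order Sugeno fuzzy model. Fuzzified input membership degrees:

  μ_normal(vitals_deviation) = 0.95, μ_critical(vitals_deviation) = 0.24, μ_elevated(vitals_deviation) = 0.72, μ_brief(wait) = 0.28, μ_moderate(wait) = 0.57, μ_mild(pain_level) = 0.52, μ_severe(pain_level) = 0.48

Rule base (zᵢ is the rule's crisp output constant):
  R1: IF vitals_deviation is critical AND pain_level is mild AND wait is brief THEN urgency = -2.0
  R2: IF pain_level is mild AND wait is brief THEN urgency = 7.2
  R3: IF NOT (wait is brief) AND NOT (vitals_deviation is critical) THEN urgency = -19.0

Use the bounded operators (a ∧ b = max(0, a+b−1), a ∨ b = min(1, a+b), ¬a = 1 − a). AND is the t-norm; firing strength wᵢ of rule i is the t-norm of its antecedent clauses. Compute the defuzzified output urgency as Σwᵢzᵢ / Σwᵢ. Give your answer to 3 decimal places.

R1 (z=-2.0): critical=0.24, mild=0.52, brief=0.28; AND[max(0, a+b−1)] → w = 0.00
R2 (z=7.2): mild=0.52, brief=0.28; AND[max(0, a+b−1)] → w = 0.00
R3 (z=-19.0): ¬brief=1−0.28=0.72, ¬critical=1−0.24=0.76; AND[max(0, a+b−1)] → w = 0.48
Weighted average = (0.00·-2.0 + 0.00·7.2 + 0.48·-19.0) / (0.00 + 0.00 + 0.48)
  = -9.1200 / 0.4800 = -19.000

-19.000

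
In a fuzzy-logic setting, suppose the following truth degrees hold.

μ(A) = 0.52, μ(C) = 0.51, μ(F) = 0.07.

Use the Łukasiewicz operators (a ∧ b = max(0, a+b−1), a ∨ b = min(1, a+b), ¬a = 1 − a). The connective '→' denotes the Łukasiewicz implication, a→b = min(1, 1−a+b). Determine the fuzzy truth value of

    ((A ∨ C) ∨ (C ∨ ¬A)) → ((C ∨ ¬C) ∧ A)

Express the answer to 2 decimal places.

A ∨ C = min(1, a+b) on (0.52, 0.51) = 1.00
¬A = 1 − 0.52 = 0.48
C ∨ ¬A = min(1, a+b) on (0.51, 0.48) = 0.99
(A ∨ C) ∨ (C ∨ ¬A) = min(1, a+b) on (1.00, 0.99) = 1.00
¬C = 1 − 0.51 = 0.49
C ∨ ¬C = min(1, a+b) on (0.51, 0.49) = 1.00
(C ∨ ¬C) ∧ A = max(0, a+b−1) on (1.00, 0.52) = 0.52
((A ∨ C) ∨ (C ∨ ¬A)) → ((C ∨ ¬C) ∧ A)  [Łukasiewicz: min(1, 1−a+b)] with a=1.00, b=0.52 → 0.52

0.52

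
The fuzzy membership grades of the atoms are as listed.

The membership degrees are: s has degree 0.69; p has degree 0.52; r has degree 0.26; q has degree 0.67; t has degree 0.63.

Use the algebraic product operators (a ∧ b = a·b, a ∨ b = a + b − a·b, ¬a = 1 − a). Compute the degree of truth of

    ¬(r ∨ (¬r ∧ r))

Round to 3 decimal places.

¬r = 1 − 0.2600 = 0.7400
¬r ∧ r = a·b on (0.7400, 0.2600) = 0.1924
r ∨ (¬r ∧ r) = a + b − a·b on (0.2600, 0.1924) = 0.4024
¬(r ∨ (¬r ∧ r)) = 1 − 0.4024 = 0.5976

0.598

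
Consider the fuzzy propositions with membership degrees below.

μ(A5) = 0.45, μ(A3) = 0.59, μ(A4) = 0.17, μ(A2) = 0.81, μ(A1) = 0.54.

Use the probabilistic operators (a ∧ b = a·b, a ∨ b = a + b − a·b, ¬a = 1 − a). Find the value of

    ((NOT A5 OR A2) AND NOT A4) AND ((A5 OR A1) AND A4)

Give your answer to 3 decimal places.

NOT A5 = 1 − 0.4500 = 0.5500
NOT A5 OR A2 = a + b − a·b on (0.5500, 0.8100) = 0.9145
NOT A4 = 1 − 0.1700 = 0.8300
(NOT A5 OR A2) AND NOT A4 = a·b on (0.9145, 0.8300) = 0.7590
A5 OR A1 = a + b − a·b on (0.4500, 0.5400) = 0.7470
(A5 OR A1) AND A4 = a·b on (0.7470, 0.1700) = 0.1270
((NOT A5 OR A2) AND NOT A4) AND ((A5 OR A1) AND A4) = a·b on (0.7590, 0.1270) = 0.0964

0.096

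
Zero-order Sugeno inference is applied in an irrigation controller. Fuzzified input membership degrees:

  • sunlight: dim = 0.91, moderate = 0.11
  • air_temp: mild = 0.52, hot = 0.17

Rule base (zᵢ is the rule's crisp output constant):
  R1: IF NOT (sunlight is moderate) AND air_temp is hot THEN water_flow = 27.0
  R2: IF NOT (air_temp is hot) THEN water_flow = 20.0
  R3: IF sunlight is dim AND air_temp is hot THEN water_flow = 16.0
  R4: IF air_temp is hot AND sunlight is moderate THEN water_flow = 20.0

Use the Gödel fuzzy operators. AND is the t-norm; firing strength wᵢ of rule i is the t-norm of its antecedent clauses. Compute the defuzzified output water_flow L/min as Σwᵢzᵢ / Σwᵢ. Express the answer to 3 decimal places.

20.398

R1 (z=27.0): ¬moderate=1−0.11=0.89, hot=0.17; AND[min(a, b)] → w = 0.17
R2 (z=20.0): ¬hot=1−0.17=0.83 → w = 0.83
R3 (z=16.0): dim=0.91, hot=0.17; AND[min(a, b)] → w = 0.17
R4 (z=20.0): hot=0.17, moderate=0.11; AND[min(a, b)] → w = 0.11
Weighted average = (0.17·27.0 + 0.83·20.0 + 0.17·16.0 + 0.11·20.0) / (0.17 + 0.83 + 0.17 + 0.11)
  = 26.1100 / 1.2800 = 20.398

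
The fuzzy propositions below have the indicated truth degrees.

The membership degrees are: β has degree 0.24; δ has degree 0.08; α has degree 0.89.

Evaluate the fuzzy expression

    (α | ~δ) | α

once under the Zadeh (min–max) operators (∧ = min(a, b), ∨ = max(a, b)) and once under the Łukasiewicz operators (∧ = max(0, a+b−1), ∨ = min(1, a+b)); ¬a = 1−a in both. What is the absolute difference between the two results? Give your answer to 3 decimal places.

0.080

Under Zadeh (min–max):
  ~δ = 1 − 0.08 = 0.92
  α | ~δ = max(a, b) on (0.89, 0.92) = 0.92
  (α | ~δ) | α = max(a, b) on (0.92, 0.89) = 0.92
  → value = 0.9200
Under Łukasiewicz:
  ~δ = 1 − 0.08 = 0.92
  α | ~δ = min(1, a+b) on (0.89, 0.92) = 1.00
  (α | ~δ) | α = min(1, a+b) on (1.00, 0.89) = 1.00
  → value = 1.0000
|0.9200 − 1.0000| = 0.080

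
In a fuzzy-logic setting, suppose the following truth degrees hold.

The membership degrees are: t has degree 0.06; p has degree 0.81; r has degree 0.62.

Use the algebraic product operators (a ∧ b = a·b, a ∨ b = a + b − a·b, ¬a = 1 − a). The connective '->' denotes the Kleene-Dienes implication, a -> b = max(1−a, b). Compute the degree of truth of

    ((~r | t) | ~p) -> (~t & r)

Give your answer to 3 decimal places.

0.583

~r = 1 − 0.6200 = 0.3800
~r | t = a + b − a·b on (0.3800, 0.0600) = 0.4172
~p = 1 − 0.8100 = 0.1900
(~r | t) | ~p = a + b − a·b on (0.4172, 0.1900) = 0.5279
~t = 1 − 0.0600 = 0.9400
~t & r = a·b on (0.9400, 0.6200) = 0.5828
((~r | t) | ~p) -> (~t & r)  [Kleene-Dienes: max(1−a, b)] with a=0.5279, b=0.5828 → 0.5828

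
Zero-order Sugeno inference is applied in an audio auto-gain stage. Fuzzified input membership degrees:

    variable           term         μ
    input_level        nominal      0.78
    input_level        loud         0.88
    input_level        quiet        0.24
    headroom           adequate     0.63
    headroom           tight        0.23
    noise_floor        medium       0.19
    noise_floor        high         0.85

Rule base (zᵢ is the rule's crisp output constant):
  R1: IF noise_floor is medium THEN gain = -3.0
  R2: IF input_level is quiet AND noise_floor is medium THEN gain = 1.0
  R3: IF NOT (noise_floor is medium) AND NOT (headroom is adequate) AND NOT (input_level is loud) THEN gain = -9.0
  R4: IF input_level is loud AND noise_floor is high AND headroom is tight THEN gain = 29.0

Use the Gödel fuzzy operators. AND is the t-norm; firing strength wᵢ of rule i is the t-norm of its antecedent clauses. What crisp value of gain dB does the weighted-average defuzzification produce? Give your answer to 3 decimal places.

R1 (z=-3.0): medium=0.19 → w = 0.19
R2 (z=1.0): quiet=0.24, medium=0.19; AND[min(a, b)] → w = 0.19
R3 (z=-9.0): ¬medium=1−0.19=0.81, ¬adequate=1−0.63=0.37, ¬loud=1−0.88=0.12; AND[min(a, b)] → w = 0.12
R4 (z=29.0): loud=0.88, high=0.85, tight=0.23; AND[min(a, b)] → w = 0.23
Weighted average = (0.19·-3.0 + 0.19·1.0 + 0.12·-9.0 + 0.23·29.0) / (0.19 + 0.19 + 0.12 + 0.23)
  = 5.2100 / 0.7300 = 7.137

7.137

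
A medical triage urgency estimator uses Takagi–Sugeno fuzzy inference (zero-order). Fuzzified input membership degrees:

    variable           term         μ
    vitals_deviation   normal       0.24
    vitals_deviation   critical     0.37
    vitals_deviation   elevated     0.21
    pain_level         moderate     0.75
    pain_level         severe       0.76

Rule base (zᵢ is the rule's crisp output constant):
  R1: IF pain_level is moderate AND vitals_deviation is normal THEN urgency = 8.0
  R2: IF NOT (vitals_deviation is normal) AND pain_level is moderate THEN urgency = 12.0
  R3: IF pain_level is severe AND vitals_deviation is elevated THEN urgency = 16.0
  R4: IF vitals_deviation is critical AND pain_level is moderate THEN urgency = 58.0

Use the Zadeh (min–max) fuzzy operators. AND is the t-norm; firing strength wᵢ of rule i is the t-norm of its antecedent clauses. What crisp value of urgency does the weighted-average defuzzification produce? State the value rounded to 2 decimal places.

22.76

R1 (z=8.0): moderate=0.75, normal=0.24; AND[min(a, b)] → w = 0.24
R2 (z=12.0): ¬normal=1−0.24=0.76, moderate=0.75; AND[min(a, b)] → w = 0.75
R3 (z=16.0): severe=0.76, elevated=0.21; AND[min(a, b)] → w = 0.21
R4 (z=58.0): critical=0.37, moderate=0.75; AND[min(a, b)] → w = 0.37
Weighted average = (0.24·8.0 + 0.75·12.0 + 0.21·16.0 + 0.37·58.0) / (0.24 + 0.75 + 0.21 + 0.37)
  = 35.7400 / 1.5700 = 22.76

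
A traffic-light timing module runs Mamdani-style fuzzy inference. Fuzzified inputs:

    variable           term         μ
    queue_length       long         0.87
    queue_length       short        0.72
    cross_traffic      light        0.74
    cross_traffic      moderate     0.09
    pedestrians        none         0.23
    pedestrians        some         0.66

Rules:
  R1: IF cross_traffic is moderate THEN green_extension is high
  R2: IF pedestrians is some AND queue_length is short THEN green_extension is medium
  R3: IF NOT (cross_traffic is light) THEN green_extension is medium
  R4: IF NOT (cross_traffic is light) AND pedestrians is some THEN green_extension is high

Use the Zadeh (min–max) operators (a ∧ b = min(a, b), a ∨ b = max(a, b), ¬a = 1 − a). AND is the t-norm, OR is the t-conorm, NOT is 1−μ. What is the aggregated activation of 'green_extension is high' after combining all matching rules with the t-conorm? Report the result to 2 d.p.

R1: moderate=0.09 → w = 0.09
R2: some=0.66, short=0.72; AND[min(a, b)] → w = 0.66
R3: ¬light=1−0.74=0.26 → w = 0.26
R4: ¬light=1−0.74=0.26, some=0.66; AND[min(a, b)] → w = 0.26
Rules with consequent 'high': {R1, R4} → strengths 0.09, 0.26
Aggregate via t-conorm [max(a, b)]: 0.26

0.26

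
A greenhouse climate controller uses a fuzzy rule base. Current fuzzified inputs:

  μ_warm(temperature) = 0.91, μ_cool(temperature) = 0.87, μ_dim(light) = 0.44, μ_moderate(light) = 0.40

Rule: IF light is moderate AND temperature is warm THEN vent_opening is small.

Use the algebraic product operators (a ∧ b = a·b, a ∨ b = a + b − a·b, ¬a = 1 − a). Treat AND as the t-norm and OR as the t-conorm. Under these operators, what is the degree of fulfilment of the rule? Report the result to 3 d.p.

0.364

firing strength: moderate=0.40, warm=0.91; AND[a·b] → w = 0.3640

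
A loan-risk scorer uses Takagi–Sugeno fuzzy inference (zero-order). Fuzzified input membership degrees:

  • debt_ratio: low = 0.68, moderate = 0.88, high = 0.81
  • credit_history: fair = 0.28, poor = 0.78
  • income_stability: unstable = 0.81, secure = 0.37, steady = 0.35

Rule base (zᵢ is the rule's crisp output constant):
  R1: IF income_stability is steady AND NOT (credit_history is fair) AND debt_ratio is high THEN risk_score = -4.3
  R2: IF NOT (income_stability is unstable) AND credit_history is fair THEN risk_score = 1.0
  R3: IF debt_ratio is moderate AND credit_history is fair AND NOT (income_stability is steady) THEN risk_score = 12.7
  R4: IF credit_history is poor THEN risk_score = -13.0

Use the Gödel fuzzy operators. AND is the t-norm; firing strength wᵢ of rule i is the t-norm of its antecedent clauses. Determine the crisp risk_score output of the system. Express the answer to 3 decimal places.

-4.937

R1 (z=-4.3): steady=0.35, ¬fair=1−0.28=0.72, high=0.81; AND[min(a, b)] → w = 0.35
R2 (z=1.0): ¬unstable=1−0.81=0.19, fair=0.28; AND[min(a, b)] → w = 0.19
R3 (z=12.7): moderate=0.88, fair=0.28, ¬steady=1−0.35=0.65; AND[min(a, b)] → w = 0.28
R4 (z=-13.0): poor=0.78 → w = 0.78
Weighted average = (0.35·-4.3 + 0.19·1.0 + 0.28·12.7 + 0.78·-13.0) / (0.35 + 0.19 + 0.28 + 0.78)
  = -7.8990 / 1.6000 = -4.937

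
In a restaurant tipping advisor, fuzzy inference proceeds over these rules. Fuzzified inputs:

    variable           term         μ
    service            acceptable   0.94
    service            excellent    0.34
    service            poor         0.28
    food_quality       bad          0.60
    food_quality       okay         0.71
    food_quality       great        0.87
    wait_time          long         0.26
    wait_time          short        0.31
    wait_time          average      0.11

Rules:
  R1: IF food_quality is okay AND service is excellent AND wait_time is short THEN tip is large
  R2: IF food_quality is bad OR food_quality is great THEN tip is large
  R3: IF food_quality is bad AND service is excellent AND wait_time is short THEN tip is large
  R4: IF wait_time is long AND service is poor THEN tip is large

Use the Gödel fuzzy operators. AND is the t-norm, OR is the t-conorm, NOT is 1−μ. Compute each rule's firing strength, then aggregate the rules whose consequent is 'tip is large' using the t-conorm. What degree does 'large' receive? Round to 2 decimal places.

R1: okay=0.71, excellent=0.34, short=0.31; AND[min(a, b)] → w = 0.31
R2: bad=0.60, great=0.87; OR[max(a, b)] → w = 0.87
R3: bad=0.60, excellent=0.34, short=0.31; AND[min(a, b)] → w = 0.31
R4: long=0.26, poor=0.28; AND[min(a, b)] → w = 0.26
Rules with consequent 'large': {R1, R2, R3, R4} → strengths 0.31, 0.87, 0.31, 0.26
Aggregate via t-conorm [max(a, b)]: 0.87

0.87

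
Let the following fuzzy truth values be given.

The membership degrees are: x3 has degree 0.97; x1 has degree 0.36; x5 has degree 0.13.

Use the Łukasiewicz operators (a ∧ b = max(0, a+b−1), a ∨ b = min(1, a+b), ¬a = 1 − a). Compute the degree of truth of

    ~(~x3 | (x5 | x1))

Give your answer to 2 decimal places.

~x3 = 1 − 0.97 = 0.03
x5 | x1 = min(1, a+b) on (0.13, 0.36) = 0.49
~x3 | (x5 | x1) = min(1, a+b) on (0.03, 0.49) = 0.52
~(~x3 | (x5 | x1)) = 1 − 0.52 = 0.48

0.48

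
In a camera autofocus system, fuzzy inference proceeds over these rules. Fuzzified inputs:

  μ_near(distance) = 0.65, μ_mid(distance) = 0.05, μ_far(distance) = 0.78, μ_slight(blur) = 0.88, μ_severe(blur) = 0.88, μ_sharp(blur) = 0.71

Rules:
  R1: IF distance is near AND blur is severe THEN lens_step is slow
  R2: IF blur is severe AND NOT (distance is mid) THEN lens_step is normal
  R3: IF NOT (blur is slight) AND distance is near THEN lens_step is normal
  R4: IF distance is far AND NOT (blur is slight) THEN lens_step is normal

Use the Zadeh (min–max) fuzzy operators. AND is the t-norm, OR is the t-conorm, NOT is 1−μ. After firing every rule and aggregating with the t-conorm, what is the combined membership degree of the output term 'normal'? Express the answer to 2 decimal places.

0.88

R1: near=0.65, severe=0.88; AND[min(a, b)] → w = 0.65
R2: severe=0.88, ¬mid=1−0.05=0.95; AND[min(a, b)] → w = 0.88
R3: ¬slight=1−0.88=0.12, near=0.65; AND[min(a, b)] → w = 0.12
R4: far=0.78, ¬slight=1−0.88=0.12; AND[min(a, b)] → w = 0.12
Rules with consequent 'normal': {R2, R3, R4} → strengths 0.88, 0.12, 0.12
Aggregate via t-conorm [max(a, b)]: 0.88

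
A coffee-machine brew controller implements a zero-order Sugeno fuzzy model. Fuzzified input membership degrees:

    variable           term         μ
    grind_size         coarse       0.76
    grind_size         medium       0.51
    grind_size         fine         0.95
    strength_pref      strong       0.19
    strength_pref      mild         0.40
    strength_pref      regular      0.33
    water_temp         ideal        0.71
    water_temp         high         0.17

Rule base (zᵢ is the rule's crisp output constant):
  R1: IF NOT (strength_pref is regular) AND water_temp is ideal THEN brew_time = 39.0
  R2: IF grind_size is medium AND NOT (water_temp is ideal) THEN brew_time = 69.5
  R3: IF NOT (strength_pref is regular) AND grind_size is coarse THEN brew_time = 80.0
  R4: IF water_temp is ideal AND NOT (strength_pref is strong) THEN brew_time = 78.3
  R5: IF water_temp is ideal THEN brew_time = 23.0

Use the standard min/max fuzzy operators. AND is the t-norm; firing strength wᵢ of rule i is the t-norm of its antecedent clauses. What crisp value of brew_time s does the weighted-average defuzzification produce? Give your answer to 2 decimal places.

56.33

R1 (z=39.0): ¬regular=1−0.33=0.67, ideal=0.71; AND[min(a, b)] → w = 0.67
R2 (z=69.5): medium=0.51, ¬ideal=1−0.71=0.29; AND[min(a, b)] → w = 0.29
R3 (z=80.0): ¬regular=1−0.33=0.67, coarse=0.76; AND[min(a, b)] → w = 0.67
R4 (z=78.3): ideal=0.71, ¬strong=1−0.19=0.81; AND[min(a, b)] → w = 0.71
R5 (z=23.0): ideal=0.71 → w = 0.71
Weighted average = (0.67·39.0 + 0.29·69.5 + 0.67·80.0 + 0.71·78.3 + 0.71·23.0) / (0.67 + 0.29 + 0.67 + 0.71 + 0.71)
  = 171.8080 / 3.0500 = 56.33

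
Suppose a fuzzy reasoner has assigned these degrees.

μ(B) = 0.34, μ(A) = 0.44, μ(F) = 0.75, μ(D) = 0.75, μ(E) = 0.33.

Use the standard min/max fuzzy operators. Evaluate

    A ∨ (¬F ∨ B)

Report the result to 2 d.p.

0.44

¬F = 1 − 0.75 = 0.25
¬F ∨ B = max(a, b) on (0.25, 0.34) = 0.34
A ∨ (¬F ∨ B) = max(a, b) on (0.44, 0.34) = 0.44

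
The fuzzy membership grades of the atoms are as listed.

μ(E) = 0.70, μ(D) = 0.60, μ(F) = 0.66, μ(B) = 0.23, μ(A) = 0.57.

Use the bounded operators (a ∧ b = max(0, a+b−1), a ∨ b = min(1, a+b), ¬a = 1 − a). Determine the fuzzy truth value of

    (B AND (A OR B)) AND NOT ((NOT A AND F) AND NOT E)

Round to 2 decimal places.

0.03

A OR B = min(1, a+b) on (0.57, 0.23) = 0.80
B AND (A OR B) = max(0, a+b−1) on (0.23, 0.80) = 0.03
NOT A = 1 − 0.57 = 0.43
NOT A AND F = max(0, a+b−1) on (0.43, 0.66) = 0.09
NOT E = 1 − 0.70 = 0.30
(NOT A AND F) AND NOT E = max(0, a+b−1) on (0.09, 0.30) = 0.00
NOT ((NOT A AND F) AND NOT E) = 1 − 0.00 = 1.00
(B AND (A OR B)) AND NOT ((NOT A AND F) AND NOT E) = max(0, a+b−1) on (0.03, 1.00) = 0.03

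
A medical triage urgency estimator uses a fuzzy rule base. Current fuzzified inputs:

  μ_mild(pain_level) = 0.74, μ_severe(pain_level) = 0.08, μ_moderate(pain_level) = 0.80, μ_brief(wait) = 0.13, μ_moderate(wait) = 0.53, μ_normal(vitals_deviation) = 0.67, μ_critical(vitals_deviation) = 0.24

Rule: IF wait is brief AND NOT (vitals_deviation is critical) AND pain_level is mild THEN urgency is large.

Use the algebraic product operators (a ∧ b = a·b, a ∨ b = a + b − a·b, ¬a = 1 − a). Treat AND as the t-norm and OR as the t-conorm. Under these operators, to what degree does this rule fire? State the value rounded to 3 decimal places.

firing strength: brief=0.13, ¬critical=1−0.24=0.76, mild=0.74; AND[a·b] → w = 0.0731

0.073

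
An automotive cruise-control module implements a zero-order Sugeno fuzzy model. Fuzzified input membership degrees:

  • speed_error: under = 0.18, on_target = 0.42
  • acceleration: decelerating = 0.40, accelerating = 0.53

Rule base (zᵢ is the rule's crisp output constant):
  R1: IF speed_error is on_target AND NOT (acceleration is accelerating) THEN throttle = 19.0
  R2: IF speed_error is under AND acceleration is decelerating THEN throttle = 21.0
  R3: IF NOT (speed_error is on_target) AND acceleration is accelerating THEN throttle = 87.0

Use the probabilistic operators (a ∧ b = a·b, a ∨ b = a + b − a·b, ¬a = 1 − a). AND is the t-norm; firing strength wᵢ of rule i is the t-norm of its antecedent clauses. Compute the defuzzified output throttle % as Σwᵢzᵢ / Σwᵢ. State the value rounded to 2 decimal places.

55.49

R1 (z=19.0): on_target=0.42, ¬accelerating=1−0.53=0.47; AND[a·b] → w = 0.1974
R2 (z=21.0): under=0.18, decelerating=0.40; AND[a·b] → w = 0.0720
R3 (z=87.0): ¬on_target=1−0.42=0.58, accelerating=0.53; AND[a·b] → w = 0.3074
Weighted average = (0.1974·19.0 + 0.0720·21.0 + 0.3074·87.0) / (0.1974 + 0.0720 + 0.3074)
  = 32.0064 / 0.5768 = 55.49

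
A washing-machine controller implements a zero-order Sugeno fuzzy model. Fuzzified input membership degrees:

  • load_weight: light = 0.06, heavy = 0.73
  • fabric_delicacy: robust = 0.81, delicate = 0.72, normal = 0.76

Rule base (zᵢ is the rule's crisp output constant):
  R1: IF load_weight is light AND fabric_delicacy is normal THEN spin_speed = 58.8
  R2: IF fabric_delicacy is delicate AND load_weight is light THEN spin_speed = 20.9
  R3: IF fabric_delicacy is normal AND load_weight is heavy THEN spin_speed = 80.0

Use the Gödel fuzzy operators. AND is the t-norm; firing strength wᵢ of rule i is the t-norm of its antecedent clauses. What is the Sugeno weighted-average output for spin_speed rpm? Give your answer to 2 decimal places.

74.33

R1 (z=58.8): light=0.06, normal=0.76; AND[min(a, b)] → w = 0.06
R2 (z=20.9): delicate=0.72, light=0.06; AND[min(a, b)] → w = 0.06
R3 (z=80.0): normal=0.76, heavy=0.73; AND[min(a, b)] → w = 0.73
Weighted average = (0.06·58.8 + 0.06·20.9 + 0.73·80.0) / (0.06 + 0.06 + 0.73)
  = 63.1820 / 0.8500 = 74.33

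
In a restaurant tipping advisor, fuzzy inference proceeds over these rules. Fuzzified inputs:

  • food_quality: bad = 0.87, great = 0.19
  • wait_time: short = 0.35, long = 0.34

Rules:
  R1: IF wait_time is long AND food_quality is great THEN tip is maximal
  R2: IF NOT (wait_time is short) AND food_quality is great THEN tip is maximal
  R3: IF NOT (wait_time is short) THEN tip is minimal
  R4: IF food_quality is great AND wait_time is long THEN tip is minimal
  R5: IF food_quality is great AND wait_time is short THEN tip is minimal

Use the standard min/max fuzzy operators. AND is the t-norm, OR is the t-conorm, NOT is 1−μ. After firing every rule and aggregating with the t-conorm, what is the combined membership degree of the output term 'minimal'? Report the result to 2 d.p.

0.65

R1: long=0.34, great=0.19; AND[min(a, b)] → w = 0.19
R2: ¬short=1−0.35=0.65, great=0.19; AND[min(a, b)] → w = 0.19
R3: ¬short=1−0.35=0.65 → w = 0.65
R4: great=0.19, long=0.34; AND[min(a, b)] → w = 0.19
R5: great=0.19, short=0.35; AND[min(a, b)] → w = 0.19
Rules with consequent 'minimal': {R3, R4, R5} → strengths 0.65, 0.19, 0.19
Aggregate via t-conorm [max(a, b)]: 0.65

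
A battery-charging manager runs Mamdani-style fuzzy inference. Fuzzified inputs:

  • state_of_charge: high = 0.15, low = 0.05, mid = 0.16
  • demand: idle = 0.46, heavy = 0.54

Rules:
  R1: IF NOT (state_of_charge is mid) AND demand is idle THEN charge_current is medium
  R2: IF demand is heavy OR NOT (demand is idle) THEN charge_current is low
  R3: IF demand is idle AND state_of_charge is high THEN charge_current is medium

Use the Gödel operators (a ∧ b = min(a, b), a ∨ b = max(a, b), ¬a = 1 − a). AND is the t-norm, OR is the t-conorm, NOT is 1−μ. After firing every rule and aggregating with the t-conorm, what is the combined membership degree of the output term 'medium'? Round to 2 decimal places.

0.46

R1: ¬mid=1−0.16=0.84, idle=0.46; AND[min(a, b)] → w = 0.46
R2: heavy=0.54, ¬idle=1−0.46=0.54; OR[max(a, b)] → w = 0.54
R3: idle=0.46, high=0.15; AND[min(a, b)] → w = 0.15
Rules with consequent 'medium': {R1, R3} → strengths 0.46, 0.15
Aggregate via t-conorm [max(a, b)]: 0.46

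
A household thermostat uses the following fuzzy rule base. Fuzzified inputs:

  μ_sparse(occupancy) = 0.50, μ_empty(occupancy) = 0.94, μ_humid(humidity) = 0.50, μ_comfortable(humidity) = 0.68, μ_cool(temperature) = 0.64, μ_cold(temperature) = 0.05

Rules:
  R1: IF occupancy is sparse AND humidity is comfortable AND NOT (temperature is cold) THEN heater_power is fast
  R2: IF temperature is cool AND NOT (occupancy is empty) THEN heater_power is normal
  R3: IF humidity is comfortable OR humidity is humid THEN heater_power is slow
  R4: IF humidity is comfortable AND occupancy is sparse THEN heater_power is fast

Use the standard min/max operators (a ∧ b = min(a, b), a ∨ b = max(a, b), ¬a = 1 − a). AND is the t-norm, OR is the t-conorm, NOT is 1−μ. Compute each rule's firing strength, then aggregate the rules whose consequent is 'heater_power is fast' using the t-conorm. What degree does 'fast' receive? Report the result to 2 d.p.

R1: sparse=0.50, comfortable=0.68, ¬cold=1−0.05=0.95; AND[min(a, b)] → w = 0.50
R2: cool=0.64, ¬empty=1−0.94=0.06; AND[min(a, b)] → w = 0.06
R3: comfortable=0.68, humid=0.50; OR[max(a, b)] → w = 0.68
R4: comfortable=0.68, sparse=0.50; AND[min(a, b)] → w = 0.50
Rules with consequent 'fast': {R1, R4} → strengths 0.50, 0.50
Aggregate via t-conorm [max(a, b)]: 0.50

0.50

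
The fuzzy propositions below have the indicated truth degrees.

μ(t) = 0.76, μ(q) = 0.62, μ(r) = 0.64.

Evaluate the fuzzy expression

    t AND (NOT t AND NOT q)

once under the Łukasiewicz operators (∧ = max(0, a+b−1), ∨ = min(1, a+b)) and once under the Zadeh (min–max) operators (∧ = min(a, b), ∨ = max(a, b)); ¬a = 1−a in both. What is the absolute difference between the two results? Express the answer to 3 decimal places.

Under Łukasiewicz:
  NOT t = 1 − 0.76 = 0.24
  NOT q = 1 − 0.62 = 0.38
  NOT t AND NOT q = max(0, a+b−1) on (0.24, 0.38) = 0.00
  t AND (NOT t AND NOT q) = max(0, a+b−1) on (0.76, 0.00) = 0.00
  → value = 0.0000
Under Zadeh (min–max):
  NOT t = 1 − 0.76 = 0.24
  NOT q = 1 − 0.62 = 0.38
  NOT t AND NOT q = min(a, b) on (0.24, 0.38) = 0.24
  t AND (NOT t AND NOT q) = min(a, b) on (0.76, 0.24) = 0.24
  → value = 0.2400
|0.0000 − 0.2400| = 0.240

0.240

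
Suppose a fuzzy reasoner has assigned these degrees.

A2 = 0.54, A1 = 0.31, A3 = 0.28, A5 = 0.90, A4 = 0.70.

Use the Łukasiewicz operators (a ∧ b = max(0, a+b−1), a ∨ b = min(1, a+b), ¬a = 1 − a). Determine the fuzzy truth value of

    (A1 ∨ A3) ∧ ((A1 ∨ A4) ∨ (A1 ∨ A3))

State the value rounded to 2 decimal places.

A1 ∨ A3 = min(1, a+b) on (0.31, 0.28) = 0.59
A1 ∨ A4 = min(1, a+b) on (0.31, 0.70) = 1.00
A1 ∨ A3 = min(1, a+b) on (0.31, 0.28) = 0.59
(A1 ∨ A4) ∨ (A1 ∨ A3) = min(1, a+b) on (1.00, 0.59) = 1.00
(A1 ∨ A3) ∧ ((A1 ∨ A4) ∨ (A1 ∨ A3)) = max(0, a+b−1) on (0.59, 1.00) = 0.59

0.59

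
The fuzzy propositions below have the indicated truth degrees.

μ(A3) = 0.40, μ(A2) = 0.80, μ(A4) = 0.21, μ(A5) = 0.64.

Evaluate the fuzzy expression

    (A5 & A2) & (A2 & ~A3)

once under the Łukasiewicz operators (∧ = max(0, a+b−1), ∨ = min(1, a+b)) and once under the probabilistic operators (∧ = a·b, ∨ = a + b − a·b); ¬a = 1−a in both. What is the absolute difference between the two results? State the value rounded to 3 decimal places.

Under Łukasiewicz:
  A5 & A2 = max(0, a+b−1) on (0.64, 0.80) = 0.44
  ~A3 = 1 − 0.40 = 0.60
  A2 & ~A3 = max(0, a+b−1) on (0.80, 0.60) = 0.40
  (A5 & A2) & (A2 & ~A3) = max(0, a+b−1) on (0.44, 0.40) = 0.00
  → value = 0.0000
Under probabilistic:
  A5 & A2 = a·b on (0.6400, 0.8000) = 0.5120
  ~A3 = 1 − 0.4000 = 0.6000
  A2 & ~A3 = a·b on (0.8000, 0.6000) = 0.4800
  (A5 & A2) & (A2 & ~A3) = a·b on (0.5120, 0.4800) = 0.2458
  → value = 0.2458
|0.0000 − 0.2458| = 0.246

0.246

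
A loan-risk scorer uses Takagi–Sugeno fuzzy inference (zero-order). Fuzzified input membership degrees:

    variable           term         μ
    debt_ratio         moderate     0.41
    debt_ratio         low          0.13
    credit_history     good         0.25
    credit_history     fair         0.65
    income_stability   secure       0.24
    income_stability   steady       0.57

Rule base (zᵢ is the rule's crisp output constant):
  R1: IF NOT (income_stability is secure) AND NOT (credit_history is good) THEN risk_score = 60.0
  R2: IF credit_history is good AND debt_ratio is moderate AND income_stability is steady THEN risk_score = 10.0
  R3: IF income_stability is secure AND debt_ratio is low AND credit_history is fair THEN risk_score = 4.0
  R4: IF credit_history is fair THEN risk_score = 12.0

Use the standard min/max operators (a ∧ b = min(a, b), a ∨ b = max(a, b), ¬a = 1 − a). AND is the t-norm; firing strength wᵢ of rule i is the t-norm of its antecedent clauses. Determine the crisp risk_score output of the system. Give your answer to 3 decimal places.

R1 (z=60.0): ¬secure=1−0.24=0.76, ¬good=1−0.25=0.75; AND[min(a, b)] → w = 0.75
R2 (z=10.0): good=0.25, moderate=0.41, steady=0.57; AND[min(a, b)] → w = 0.25
R3 (z=4.0): secure=0.24, low=0.13, fair=0.65; AND[min(a, b)] → w = 0.13
R4 (z=12.0): fair=0.65 → w = 0.65
Weighted average = (0.75·60.0 + 0.25·10.0 + 0.13·4.0 + 0.65·12.0) / (0.75 + 0.25 + 0.13 + 0.65)
  = 55.8200 / 1.7800 = 31.360

31.360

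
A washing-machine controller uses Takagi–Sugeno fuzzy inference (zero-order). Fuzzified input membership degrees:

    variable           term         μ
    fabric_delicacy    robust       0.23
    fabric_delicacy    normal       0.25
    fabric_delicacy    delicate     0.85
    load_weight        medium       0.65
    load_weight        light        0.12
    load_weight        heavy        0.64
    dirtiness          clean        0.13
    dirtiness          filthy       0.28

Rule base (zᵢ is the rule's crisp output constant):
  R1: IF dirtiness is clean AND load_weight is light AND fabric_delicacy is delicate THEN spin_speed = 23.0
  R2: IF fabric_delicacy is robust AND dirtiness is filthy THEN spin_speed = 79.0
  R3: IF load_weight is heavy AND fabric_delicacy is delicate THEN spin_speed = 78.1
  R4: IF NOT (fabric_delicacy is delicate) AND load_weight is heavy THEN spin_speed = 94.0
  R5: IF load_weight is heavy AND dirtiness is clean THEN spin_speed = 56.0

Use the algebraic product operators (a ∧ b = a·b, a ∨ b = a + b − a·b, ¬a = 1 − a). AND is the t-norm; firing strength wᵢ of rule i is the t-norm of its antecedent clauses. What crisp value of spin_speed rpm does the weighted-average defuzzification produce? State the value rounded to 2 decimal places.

76.87

R1 (z=23.0): clean=0.13, light=0.12, delicate=0.85; AND[a·b] → w = 0.0133
R2 (z=79.0): robust=0.23, filthy=0.28; AND[a·b] → w = 0.0644
R3 (z=78.1): heavy=0.64, delicate=0.85; AND[a·b] → w = 0.5440
R4 (z=94.0): ¬delicate=1−0.85=0.15, heavy=0.64; AND[a·b] → w = 0.0960
R5 (z=56.0): heavy=0.64, clean=0.13; AND[a·b] → w = 0.0832
Weighted average = (0.0133·23.0 + 0.0644·79.0 + 0.5440·78.1 + 0.0960·94.0 + 0.0832·56.0) / (0.0133 + 0.0644 + 0.5440 + 0.0960 + 0.0832)
  = 61.5622 / 0.8009 = 76.87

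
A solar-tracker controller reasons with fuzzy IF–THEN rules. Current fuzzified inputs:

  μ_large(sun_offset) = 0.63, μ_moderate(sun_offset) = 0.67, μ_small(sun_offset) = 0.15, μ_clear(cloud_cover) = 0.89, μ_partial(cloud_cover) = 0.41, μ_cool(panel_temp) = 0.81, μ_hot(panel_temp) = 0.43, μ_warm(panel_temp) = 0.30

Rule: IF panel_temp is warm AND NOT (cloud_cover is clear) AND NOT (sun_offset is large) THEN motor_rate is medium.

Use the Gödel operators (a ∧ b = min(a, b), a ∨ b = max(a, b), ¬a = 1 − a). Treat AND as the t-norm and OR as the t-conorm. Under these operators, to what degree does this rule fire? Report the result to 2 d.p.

0.11

firing strength: warm=0.30, ¬clear=1−0.89=0.11, ¬large=1−0.63=0.37; AND[min(a, b)] → w = 0.11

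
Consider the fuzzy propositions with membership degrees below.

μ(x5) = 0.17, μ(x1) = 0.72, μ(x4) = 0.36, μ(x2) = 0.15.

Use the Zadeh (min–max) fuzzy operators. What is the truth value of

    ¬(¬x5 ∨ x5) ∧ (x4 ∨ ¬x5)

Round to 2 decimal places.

0.17

¬x5 = 1 − 0.17 = 0.83
¬x5 ∨ x5 = max(a, b) on (0.83, 0.17) = 0.83
¬(¬x5 ∨ x5) = 1 − 0.83 = 0.17
¬x5 = 1 − 0.17 = 0.83
x4 ∨ ¬x5 = max(a, b) on (0.36, 0.83) = 0.83
¬(¬x5 ∨ x5) ∧ (x4 ∨ ¬x5) = min(a, b) on (0.17, 0.83) = 0.17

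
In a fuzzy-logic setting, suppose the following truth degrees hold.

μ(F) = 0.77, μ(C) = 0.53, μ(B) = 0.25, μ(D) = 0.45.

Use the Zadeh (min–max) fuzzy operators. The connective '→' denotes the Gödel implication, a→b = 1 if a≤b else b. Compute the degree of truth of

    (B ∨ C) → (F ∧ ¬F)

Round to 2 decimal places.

0.23

B ∨ C = max(a, b) on (0.25, 0.53) = 0.53
¬F = 1 − 0.77 = 0.23
F ∧ ¬F = min(a, b) on (0.77, 0.23) = 0.23
(B ∨ C) → (F ∧ ¬F)  [Gödel: 1 if a≤b else b] with a=0.53, b=0.23 → 0.23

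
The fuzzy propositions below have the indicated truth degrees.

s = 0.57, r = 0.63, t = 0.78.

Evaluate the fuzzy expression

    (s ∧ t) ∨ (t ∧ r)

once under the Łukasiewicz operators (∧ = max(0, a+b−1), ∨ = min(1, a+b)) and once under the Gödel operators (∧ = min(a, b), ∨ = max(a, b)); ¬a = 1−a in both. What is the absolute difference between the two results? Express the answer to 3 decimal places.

0.130

Under Łukasiewicz:
  s ∧ t = max(0, a+b−1) on (0.57, 0.78) = 0.35
  t ∧ r = max(0, a+b−1) on (0.78, 0.63) = 0.41
  (s ∧ t) ∨ (t ∧ r) = min(1, a+b) on (0.35, 0.41) = 0.76
  → value = 0.7600
Under Gödel:
  s ∧ t = min(a, b) on (0.57, 0.78) = 0.57
  t ∧ r = min(a, b) on (0.78, 0.63) = 0.63
  (s ∧ t) ∨ (t ∧ r) = max(a, b) on (0.57, 0.63) = 0.63
  → value = 0.6300
|0.7600 − 0.6300| = 0.130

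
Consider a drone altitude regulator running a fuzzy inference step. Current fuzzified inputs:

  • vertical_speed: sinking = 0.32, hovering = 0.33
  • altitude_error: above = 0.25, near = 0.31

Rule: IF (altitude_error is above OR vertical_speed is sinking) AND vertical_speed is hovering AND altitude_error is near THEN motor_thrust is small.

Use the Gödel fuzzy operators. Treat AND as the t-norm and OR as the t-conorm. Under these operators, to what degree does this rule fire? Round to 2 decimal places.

0.31

firing strength: (above=0.25 OR sinking=0.32) = 0.32; AND[min(a, b)] with hovering=0.33, near=0.31 → w = 0.31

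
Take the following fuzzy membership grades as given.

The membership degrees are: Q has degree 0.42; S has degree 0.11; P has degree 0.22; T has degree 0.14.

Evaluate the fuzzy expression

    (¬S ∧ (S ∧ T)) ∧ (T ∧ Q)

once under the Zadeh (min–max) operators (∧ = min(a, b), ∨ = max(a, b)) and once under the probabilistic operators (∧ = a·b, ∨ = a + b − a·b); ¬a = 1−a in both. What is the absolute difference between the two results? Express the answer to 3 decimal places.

Under Zadeh (min–max):
  ¬S = 1 − 0.11 = 0.89
  S ∧ T = min(a, b) on (0.11, 0.14) = 0.11
  ¬S ∧ (S ∧ T) = min(a, b) on (0.89, 0.11) = 0.11
  T ∧ Q = min(a, b) on (0.14, 0.42) = 0.14
  (¬S ∧ (S ∧ T)) ∧ (T ∧ Q) = min(a, b) on (0.11, 0.14) = 0.11
  → value = 0.1100
Under probabilistic:
  ¬S = 1 − 0.1100 = 0.8900
  S ∧ T = a·b on (0.1100, 0.1400) = 0.0154
  ¬S ∧ (S ∧ T) = a·b on (0.8900, 0.0154) = 0.0137
  T ∧ Q = a·b on (0.1400, 0.4200) = 0.0588
  (¬S ∧ (S ∧ T)) ∧ (T ∧ Q) = a·b on (0.0137, 0.0588) = 0.0008
  → value = 0.0008
|0.1100 − 0.0008| = 0.109

0.109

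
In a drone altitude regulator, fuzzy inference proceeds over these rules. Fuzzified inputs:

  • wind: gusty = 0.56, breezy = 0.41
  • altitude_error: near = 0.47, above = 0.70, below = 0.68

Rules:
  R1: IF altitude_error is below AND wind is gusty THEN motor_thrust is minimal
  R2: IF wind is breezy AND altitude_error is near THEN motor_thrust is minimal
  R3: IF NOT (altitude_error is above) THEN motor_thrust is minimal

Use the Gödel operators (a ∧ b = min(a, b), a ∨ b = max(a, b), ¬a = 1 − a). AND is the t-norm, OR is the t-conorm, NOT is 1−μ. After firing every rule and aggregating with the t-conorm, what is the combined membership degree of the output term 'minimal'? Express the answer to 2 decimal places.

0.56

R1: below=0.68, gusty=0.56; AND[min(a, b)] → w = 0.56
R2: breezy=0.41, near=0.47; AND[min(a, b)] → w = 0.41
R3: ¬above=1−0.70=0.30 → w = 0.30
Rules with consequent 'minimal': {R1, R2, R3} → strengths 0.56, 0.41, 0.30
Aggregate via t-conorm [max(a, b)]: 0.56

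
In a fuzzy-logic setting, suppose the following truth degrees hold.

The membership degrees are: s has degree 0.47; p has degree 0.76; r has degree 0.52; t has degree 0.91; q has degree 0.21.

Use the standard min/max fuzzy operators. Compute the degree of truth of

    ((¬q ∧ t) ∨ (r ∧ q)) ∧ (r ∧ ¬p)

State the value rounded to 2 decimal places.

0.24

¬q = 1 − 0.21 = 0.79
¬q ∧ t = min(a, b) on (0.79, 0.91) = 0.79
r ∧ q = min(a, b) on (0.52, 0.21) = 0.21
(¬q ∧ t) ∨ (r ∧ q) = max(a, b) on (0.79, 0.21) = 0.79
¬p = 1 − 0.76 = 0.24
r ∧ ¬p = min(a, b) on (0.52, 0.24) = 0.24
((¬q ∧ t) ∨ (r ∧ q)) ∧ (r ∧ ¬p) = min(a, b) on (0.79, 0.24) = 0.24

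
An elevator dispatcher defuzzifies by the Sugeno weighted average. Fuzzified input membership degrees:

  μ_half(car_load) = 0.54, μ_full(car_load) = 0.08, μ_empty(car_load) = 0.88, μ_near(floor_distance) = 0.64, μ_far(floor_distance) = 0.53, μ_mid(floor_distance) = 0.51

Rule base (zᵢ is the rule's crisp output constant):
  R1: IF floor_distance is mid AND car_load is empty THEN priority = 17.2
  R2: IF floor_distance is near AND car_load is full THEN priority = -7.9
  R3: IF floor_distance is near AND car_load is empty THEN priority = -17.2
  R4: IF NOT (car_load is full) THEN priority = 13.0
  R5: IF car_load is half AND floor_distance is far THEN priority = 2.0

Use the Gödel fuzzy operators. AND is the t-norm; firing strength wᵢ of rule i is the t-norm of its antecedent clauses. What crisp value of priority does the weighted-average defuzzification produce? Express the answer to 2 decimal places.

R1 (z=17.2): mid=0.51, empty=0.88; AND[min(a, b)] → w = 0.51
R2 (z=-7.9): near=0.64, full=0.08; AND[min(a, b)] → w = 0.08
R3 (z=-17.2): near=0.64, empty=0.88; AND[min(a, b)] → w = 0.64
R4 (z=13.0): ¬full=1−0.08=0.92 → w = 0.92
R5 (z=2.0): half=0.54, far=0.53; AND[min(a, b)] → w = 0.53
Weighted average = (0.51·17.2 + 0.08·-7.9 + 0.64·-17.2 + 0.92·13.0 + 0.53·2.0) / (0.51 + 0.08 + 0.64 + 0.92 + 0.53)
  = 10.1520 / 2.6800 = 3.79

3.79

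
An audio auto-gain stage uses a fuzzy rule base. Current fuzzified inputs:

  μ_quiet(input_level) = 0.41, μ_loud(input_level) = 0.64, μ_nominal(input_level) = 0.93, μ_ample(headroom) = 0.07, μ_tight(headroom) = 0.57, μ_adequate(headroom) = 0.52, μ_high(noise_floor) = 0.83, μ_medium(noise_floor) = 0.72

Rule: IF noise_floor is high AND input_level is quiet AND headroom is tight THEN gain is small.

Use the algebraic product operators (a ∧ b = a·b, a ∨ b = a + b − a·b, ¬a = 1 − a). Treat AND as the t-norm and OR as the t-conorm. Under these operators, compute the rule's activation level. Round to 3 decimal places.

firing strength: high=0.83, quiet=0.41, tight=0.57; AND[a·b] → w = 0.1940

0.194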